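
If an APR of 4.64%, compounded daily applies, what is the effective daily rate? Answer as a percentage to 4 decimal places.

0.0127%

With a nominal annual rate compounded daily, the periodic rate is the nominal rate divided by 365.
i = 0.0464 / 365 = 0.0001271 = 0.0127%.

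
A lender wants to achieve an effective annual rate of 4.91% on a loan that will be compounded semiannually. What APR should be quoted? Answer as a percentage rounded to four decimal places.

4.8512%

(1 + r/2)^2 − 1 = 0.0491, so 1 + r/2 = 1.0491^(1/2).
r/2 = 0.024256, so r = 0.048512 = 4.8512%.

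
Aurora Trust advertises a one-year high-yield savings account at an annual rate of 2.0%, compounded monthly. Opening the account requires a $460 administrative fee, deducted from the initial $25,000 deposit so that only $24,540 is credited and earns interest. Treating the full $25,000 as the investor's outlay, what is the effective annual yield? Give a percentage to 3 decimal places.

Value after one year: 24,540 × (1 + 0.020/12)^12 = 24,540 × 1.020184 = $25,035.32.
Effective yield on the $25,000 outlay: 25,035.32 / 25,000 − 1 = 0.001413 = 0.141%.

0.141%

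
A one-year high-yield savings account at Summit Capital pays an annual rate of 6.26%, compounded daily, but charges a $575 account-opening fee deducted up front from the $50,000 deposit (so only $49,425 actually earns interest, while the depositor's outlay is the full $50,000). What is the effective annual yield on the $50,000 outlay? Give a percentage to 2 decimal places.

5.24%

Value after one year: 49,425 × (1 + 0.0626/365)^365 = 49,425 × 1.064595 = $52,617.62.
Effective yield on the $50,000 outlay: 52,617.62 / 50,000 − 1 = 0.052352 = 5.24%.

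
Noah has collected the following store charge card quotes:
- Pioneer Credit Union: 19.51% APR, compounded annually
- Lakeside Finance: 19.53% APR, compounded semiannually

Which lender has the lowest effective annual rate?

Pioneer Credit Union

Pioneer Credit Union: compounded annually, EAR = 19.510%
Lakeside Finance: (1 + 0.1953/2)^2 − 1 = 20.484%
The lowest effective annual rate is Pioneer Credit Union at 19.510%.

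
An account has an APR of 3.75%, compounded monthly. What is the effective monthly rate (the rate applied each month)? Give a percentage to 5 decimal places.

0.31250%

With a nominal annual rate compounded monthly, the periodic rate is the nominal rate divided by 12.
i = 0.0375 / 12 = 0.0031250 = 0.31250%.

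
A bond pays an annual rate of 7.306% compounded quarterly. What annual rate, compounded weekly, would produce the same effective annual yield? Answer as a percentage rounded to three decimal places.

7.245%

EAR = (1 + 0.07306/4)^4 − 1 = 0.075086.
Solve (1 + r/52)^52 = 1.075086: r/52 = 1.075086^(1/52) − 1 = 0.001393, so r = 0.072451 = 7.245%.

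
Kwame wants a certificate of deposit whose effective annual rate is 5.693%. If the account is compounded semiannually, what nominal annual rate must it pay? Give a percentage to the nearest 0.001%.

5.614%

(1 + r/2)^2 − 1 = 0.05693, so 1 + r/2 = 1.05693^(1/2).
r/2 = 0.028071, so r = 0.056142 = 5.614%.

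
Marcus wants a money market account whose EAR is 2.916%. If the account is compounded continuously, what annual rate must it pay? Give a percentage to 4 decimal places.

Continuous: nominal r satisfies e^r − 1 = 0.02916.
r = ln(1 + 0.02916) = ln(1.02916) = 0.028743 = 2.8743%.

2.8743%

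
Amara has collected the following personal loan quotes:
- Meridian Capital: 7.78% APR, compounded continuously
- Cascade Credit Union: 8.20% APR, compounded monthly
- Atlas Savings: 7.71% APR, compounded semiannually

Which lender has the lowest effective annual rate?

Meridian Capital: e^0.0778 − 1 = 8.091%
Cascade Credit Union: (1 + 0.0820/12)^12 − 1 = 8.515%
Atlas Savings: (1 + 0.0771/2)^2 − 1 = 7.859%
The lowest effective annual rate is Atlas Savings at 7.859%.

Atlas Savings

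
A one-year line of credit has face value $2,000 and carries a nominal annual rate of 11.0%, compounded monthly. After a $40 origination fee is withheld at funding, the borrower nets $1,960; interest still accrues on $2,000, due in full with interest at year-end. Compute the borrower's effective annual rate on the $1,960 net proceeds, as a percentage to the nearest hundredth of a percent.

13.85%

Amount owed after one year: 2,000 × (1 + 0.110/12)^12 = 2,000 × 1.115719 = $2,231.44.
Effective rate on net proceeds: 2,231.44 / 1,960 − 1 = 0.138489 = 13.85%.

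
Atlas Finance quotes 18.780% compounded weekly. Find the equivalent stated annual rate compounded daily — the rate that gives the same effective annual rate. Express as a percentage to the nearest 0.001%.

EAR = (1 + 0.18780/52)^52 − 1 = 0.206184.
Solve (1 + r/365)^365 = 1.206184: r/365 = 1.206184^(1/365) − 1 = 0.000514, so r = 0.187510 = 18.751%.

18.751%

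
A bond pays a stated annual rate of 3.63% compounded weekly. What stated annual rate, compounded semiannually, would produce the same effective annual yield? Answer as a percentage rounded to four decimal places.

3.6619%

EAR = (1 + 0.0363/52)^52 − 1 = 0.036954.
Solve (1 + r/2)^2 = 1.036954: r/2 = 1.036954^(1/2) − 1 = 0.018309, so r = 0.036619 = 3.6619%.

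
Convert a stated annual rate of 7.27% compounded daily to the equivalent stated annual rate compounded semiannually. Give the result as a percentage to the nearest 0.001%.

EAR = (1 + 0.0727/365)^365 − 1 = 0.075400.
Solve (1 + r/2)^2 = 1.075400: r/2 = 1.075400^(1/2) − 1 = 0.037015, so r = 0.074030 = 7.403%.

7.403%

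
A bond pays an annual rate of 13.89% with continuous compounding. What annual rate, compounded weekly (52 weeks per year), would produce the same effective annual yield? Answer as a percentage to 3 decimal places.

13.909%

EAR under continuous compounding: e^0.1389 − 1 = 0.149009.
Solve (1 + r/52)^52 = 1.149009: r/52 = 1.149009^(1/52) − 1 = 0.002675, so r = 0.139086 = 13.909%.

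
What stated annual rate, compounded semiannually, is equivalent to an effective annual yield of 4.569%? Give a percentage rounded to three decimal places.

4.518%

(1 + r/2)^2 − 1 = 0.04569, so 1 + r/2 = 1.04569^(1/2).
r/2 = 0.022590, so r = 0.045180 = 4.518%.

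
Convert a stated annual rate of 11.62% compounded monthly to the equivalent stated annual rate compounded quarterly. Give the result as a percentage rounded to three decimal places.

11.733%

EAR = (1 + 0.1162/12)^12 − 1 = 0.122593.
Solve (1 + r/4)^4 = 1.122593: r/4 = 1.122593^(1/4) − 1 = 0.029332, so r = 0.117329 = 11.733%.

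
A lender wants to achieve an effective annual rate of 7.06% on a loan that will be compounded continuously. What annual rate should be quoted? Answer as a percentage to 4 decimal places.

Continuous: nominal r satisfies e^r − 1 = 0.0706.
r = ln(1 + 0.0706) = ln(1.0706) = 0.068219 = 6.8219%.

6.8219%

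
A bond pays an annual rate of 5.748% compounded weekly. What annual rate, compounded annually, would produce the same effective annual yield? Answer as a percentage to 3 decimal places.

EAR = (1 + 0.05748/52)^52 − 1 = 0.059130.
Compounded annually, the equivalent nominal rate is the EAR itself: 5.913%.

5.913%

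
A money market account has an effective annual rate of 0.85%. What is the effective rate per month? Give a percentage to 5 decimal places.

The per-month rate i satisfies (1 + i)^12 = 1 + 0.0085.
i = 1.0085^(1/12) − 1 = 0.0007056 = 0.07056%.

0.07056%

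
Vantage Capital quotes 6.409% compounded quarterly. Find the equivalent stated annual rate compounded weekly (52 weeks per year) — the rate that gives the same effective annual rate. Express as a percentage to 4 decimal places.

6.3621%

EAR = (1 + 0.06409/4)^4 − 1 = 0.065647.
Solve (1 + r/52)^52 = 1.065647: r/52 = 1.065647^(1/52) − 1 = 0.001223, so r = 0.063621 = 6.3621%.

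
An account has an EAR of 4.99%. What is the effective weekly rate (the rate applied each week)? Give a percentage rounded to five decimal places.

0.09369%

The per-week rate i satisfies (1 + i)^52 = 1 + 0.0499.
i = 1.0499^(1/52) − 1 = 0.0009369 = 0.09369%.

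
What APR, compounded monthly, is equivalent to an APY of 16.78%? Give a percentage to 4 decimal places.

(1 + r/12)^12 − 1 = 0.1678, so 1 + r/12 = 1.1678^(1/12).
r/12 = 0.013011, so r = 0.156129 = 15.6129%.

15.6129%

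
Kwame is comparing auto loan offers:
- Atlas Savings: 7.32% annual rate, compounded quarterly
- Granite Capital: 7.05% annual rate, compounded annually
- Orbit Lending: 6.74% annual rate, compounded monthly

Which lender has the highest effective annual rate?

Atlas Savings: (1 + 0.0732/4)^4 − 1 = 7.523%
Granite Capital: compounded annually, EAR = 7.050%
Orbit Lending: (1 + 0.0674/12)^12 − 1 = 6.952%
The highest effective annual rate is Atlas Savings at 7.523%.

Atlas Savings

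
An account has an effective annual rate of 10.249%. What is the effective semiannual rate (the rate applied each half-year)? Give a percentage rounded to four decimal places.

The per-half-year rate i satisfies (1 + i)^2 = 1 + 0.10249.
i = 1.10249^(1/2) − 1 = 0.0499952 = 4.9995%.

4.9995%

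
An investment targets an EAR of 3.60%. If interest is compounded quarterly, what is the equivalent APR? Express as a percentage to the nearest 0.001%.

(1 + r/4)^4 − 1 = 0.0360, so 1 + r/4 = 1.0360^(1/4).
r/4 = 0.008881, so r = 0.035524 = 3.552%.

3.552%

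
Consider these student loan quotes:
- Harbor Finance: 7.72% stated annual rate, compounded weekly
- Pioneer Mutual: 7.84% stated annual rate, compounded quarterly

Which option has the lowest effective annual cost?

Harbor Finance: (1 + 0.0772/52)^52 − 1 = 8.020%
Pioneer Mutual: (1 + 0.0784/4)^4 − 1 = 8.074%
The lowest effective annual rate is Harbor Finance at 8.020%.

Harbor Finance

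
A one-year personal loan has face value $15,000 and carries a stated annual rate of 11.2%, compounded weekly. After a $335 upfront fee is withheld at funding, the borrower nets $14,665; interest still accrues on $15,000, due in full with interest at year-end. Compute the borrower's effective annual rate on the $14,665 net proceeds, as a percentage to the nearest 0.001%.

Amount owed after one year: 15,000 × (1 + 0.112/52)^52 = 15,000 × 1.118378 = $16,775.67.
Effective rate on net proceeds: 16,775.67 / 14,665 − 1 = 0.143926 = 14.393%.

14.393%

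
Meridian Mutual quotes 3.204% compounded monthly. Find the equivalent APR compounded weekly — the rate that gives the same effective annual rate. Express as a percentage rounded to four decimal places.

EAR = (1 + 0.03204/12)^12 − 1 = 0.032515.
Solve (1 + r/52)^52 = 1.032515: r/52 = 1.032515^(1/52) − 1 = 0.000616, so r = 0.032007 = 3.2007%.

3.2007%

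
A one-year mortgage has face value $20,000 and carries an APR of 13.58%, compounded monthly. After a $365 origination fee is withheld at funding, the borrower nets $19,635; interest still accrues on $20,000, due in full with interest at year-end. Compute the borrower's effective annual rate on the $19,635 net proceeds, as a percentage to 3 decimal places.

16.586%

Amount owed after one year: 20,000 × (1 + 0.1358/12)^12 = 20,000 × 1.144580 = $22,891.59.
Effective rate on net proceeds: 22,891.59 / 19,635 − 1 = 0.165856 = 16.586%.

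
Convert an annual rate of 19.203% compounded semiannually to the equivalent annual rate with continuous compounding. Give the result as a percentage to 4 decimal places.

EAR = (1 + 0.19203/2)^2 − 1 = 0.201249.
Equivalent continuous rate: r = ln(1 + 0.201249) = 0.183362 = 18.3362%.

18.3362%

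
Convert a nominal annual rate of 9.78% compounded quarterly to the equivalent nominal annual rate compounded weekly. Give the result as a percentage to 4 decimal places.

EAR = (1 + 0.0978/4)^4 − 1 = 0.101446.
Solve (1 + r/52)^52 = 1.101446: r/52 = 1.101446^(1/52) − 1 = 0.001860, so r = 0.096713 = 9.6713%.

9.6713%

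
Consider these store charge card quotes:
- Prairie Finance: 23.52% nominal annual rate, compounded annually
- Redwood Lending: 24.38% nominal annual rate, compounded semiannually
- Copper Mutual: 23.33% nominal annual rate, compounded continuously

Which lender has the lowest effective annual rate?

Prairie Finance

Prairie Finance: compounded annually, EAR = 23.520%
Redwood Lending: (1 + 0.2438/2)^2 − 1 = 25.866%
Copper Mutual: e^0.2333 − 1 = 26.276%
The lowest effective annual rate is Prairie Finance at 23.520%.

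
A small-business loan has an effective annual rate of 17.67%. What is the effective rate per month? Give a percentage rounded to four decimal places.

The per-month rate i satisfies (1 + i)^12 = 1 + 0.1767.
i = 1.1767^(1/12) − 1 = 0.0136518 = 1.3652%.

1.3652%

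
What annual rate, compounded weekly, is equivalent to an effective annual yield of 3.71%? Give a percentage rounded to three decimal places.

(1 + r/52)^52 − 1 = 0.0371, so 1 + r/52 = 1.0371^(1/52).
r/52 = 0.000701, so r = 0.036441 = 3.644%.

3.644%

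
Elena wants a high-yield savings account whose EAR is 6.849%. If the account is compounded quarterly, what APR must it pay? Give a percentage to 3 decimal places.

(1 + r/4)^4 − 1 = 0.06849, so 1 + r/4 = 1.06849^(1/4).
r/4 = 0.016700, so r = 0.066798 = 6.680%.

6.680%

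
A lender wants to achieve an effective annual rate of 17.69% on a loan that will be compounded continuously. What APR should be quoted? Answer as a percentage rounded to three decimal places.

Continuous: nominal r satisfies e^r − 1 = 0.1769.
r = ln(1 + 0.1769) = ln(1.1769) = 0.162884 = 16.288%.

16.288%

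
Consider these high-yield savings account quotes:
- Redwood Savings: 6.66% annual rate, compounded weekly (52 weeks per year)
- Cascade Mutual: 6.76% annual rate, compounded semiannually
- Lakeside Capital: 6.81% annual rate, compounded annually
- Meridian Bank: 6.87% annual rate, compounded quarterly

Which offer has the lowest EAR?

Lakeside Capital

Redwood Savings: (1 + 0.0666/52)^52 − 1 = 6.882%
Cascade Mutual: (1 + 0.0676/2)^2 − 1 = 6.874%
Lakeside Capital: compounded annually, EAR = 6.810%
Meridian Bank: (1 + 0.0687/4)^4 − 1 = 7.049%
The lowest effective annual rate is Lakeside Capital at 6.810%.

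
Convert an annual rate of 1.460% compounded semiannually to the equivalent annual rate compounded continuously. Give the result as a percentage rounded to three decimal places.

EAR = (1 + 0.01460/2)^2 − 1 = 0.014653.
Equivalent continuous rate: r = ln(1 + 0.014653) = 0.014547 = 1.455%.

1.455%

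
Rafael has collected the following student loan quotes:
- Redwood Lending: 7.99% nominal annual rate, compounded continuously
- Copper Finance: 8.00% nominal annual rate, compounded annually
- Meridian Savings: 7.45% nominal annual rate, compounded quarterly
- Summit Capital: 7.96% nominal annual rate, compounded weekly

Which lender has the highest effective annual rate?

Redwood Lending

Redwood Lending: e^0.0799 − 1 = 8.318%
Copper Finance: compounded annually, EAR = 8.000%
Meridian Savings: (1 + 0.0745/4)^4 − 1 = 7.661%
Summit Capital: (1 + 0.0796/52)^52 − 1 = 8.279%
The highest effective annual rate is Redwood Lending at 8.318%.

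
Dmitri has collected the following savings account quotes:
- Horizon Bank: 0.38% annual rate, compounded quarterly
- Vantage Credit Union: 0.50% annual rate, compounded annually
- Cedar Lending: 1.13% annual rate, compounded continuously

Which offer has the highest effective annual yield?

Cedar Lending

Horizon Bank: (1 + 0.0038/4)^4 − 1 = 0.381%
Vantage Credit Union: compounded annually, EAR = 0.500%
Cedar Lending: e^0.0113 − 1 = 1.136%
The highest effective annual rate is Cedar Lending at 1.136%.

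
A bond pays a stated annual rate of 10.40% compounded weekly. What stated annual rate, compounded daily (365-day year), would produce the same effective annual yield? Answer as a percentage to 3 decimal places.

10.391%

EAR = (1 + 0.1040/52)^52 − 1 = 0.109485.
Solve (1 + r/365)^365 = 1.109485: r/365 = 1.109485^(1/365) − 1 = 0.000285, so r = 0.103911 = 10.391%.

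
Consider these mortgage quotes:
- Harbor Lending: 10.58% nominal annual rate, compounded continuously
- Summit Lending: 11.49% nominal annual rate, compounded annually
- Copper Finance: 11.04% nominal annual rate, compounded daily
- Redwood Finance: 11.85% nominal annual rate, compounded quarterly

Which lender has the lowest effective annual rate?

Harbor Lending: e^0.1058 − 1 = 11.160%
Summit Lending: compounded annually, EAR = 11.490%
Copper Finance: (1 + 0.1104/365)^365 − 1 = 11.671%
Redwood Finance: (1 + 0.1185/4)^4 − 1 = 12.387%
The lowest effective annual rate is Harbor Lending at 11.160%.

Harbor Lending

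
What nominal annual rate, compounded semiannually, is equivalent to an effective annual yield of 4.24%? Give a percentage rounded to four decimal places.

(1 + r/2)^2 − 1 = 0.0424, so 1 + r/2 = 1.0424^(1/2).
r/2 = 0.020980, so r = 0.041960 = 4.1960%.

4.1960%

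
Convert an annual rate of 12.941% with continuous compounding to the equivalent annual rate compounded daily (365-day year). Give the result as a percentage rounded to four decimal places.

12.9433%

EAR under continuous compounding: e^0.12941 − 1 = 0.138157.
Solve (1 + r/365)^365 = 1.138157: r/365 = 1.138157^(1/365) − 1 = 0.000355, so r = 0.129433 = 12.9433%.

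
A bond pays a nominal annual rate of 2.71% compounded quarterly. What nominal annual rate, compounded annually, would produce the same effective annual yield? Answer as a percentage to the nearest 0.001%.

2.738%

EAR = (1 + 0.0271/4)^4 − 1 = 0.027377.
Compounded annually, the equivalent nominal rate is the EAR itself: 2.738%.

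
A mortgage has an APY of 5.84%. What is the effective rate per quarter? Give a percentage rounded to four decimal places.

1.4291%

The per-quarter rate i satisfies (1 + i)^4 = 1 + 0.0584.
i = 1.0584^(1/4) − 1 = 0.0142907 = 1.4291%.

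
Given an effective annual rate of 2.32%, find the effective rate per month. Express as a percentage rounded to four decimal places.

The per-month rate i satisfies (1 + i)^12 = 1 + 0.0232.
i = 1.0232^(1/12) − 1 = 0.0019131 = 0.1913%.

0.1913%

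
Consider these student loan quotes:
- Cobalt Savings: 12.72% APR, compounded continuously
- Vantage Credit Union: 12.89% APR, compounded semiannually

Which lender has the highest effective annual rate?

Cobalt Savings: e^0.1272 − 1 = 13.564%
Vantage Credit Union: (1 + 0.1289/2)^2 − 1 = 13.305%
The highest effective annual rate is Cobalt Savings at 13.564%.

Cobalt Savings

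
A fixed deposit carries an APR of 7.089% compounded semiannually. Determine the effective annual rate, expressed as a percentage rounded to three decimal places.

7.215%

EAR = (1 + 0.07089/2)^2 − 1.
= (1 + 0.035445)^2 − 1 = 1.072146 − 1 = 7.215%.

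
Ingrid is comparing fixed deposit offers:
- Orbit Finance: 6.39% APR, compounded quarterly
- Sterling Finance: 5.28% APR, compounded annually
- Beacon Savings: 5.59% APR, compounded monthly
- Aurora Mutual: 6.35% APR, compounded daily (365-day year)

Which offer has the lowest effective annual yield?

Sterling Finance

Orbit Finance: (1 + 0.0639/4)^4 − 1 = 6.545%
Sterling Finance: compounded annually, EAR = 5.280%
Beacon Savings: (1 + 0.0559/12)^12 − 1 = 5.735%
Aurora Mutual: (1 + 0.0635/365)^365 − 1 = 6.555%
The lowest effective annual rate is Sterling Finance at 5.280%.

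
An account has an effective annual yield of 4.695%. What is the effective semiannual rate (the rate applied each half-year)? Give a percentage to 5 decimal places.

2.32057%

The per-half-year rate i satisfies (1 + i)^2 = 1 + 0.04695.
i = 1.04695^(1/2) − 1 = 0.0232057 = 2.32057%.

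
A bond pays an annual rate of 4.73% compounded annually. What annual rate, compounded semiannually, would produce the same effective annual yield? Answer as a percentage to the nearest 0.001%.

4.675%

Compounded annually, EAR = nominal = 0.047300.
Solve (1 + r/2)^2 = 1.047300: r/2 = 1.047300^(1/2) − 1 = 0.023377, so r = 0.046754 = 4.675%.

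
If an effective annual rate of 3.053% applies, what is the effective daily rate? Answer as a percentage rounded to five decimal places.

The per-day rate i satisfies (1 + i)^365 = 1 + 0.03053.
i = 1.03053^(1/365) − 1 = 0.0000824 = 0.00824%.

0.00824%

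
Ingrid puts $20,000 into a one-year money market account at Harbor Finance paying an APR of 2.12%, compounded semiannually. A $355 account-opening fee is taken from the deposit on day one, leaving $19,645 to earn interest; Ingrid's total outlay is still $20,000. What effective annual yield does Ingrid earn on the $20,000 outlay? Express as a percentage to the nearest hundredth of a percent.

Value after one year: 19,645 × (1 + 0.0212/2)^2 = 19,645 × 1.021312 = $20,063.68.
Effective yield on the $20,000 outlay: 20,063.68 / 20,000 − 1 = 0.003184 = 0.32%.

0.32%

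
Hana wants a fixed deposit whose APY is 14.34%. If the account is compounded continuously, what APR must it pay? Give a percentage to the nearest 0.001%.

13.401%

Continuous: nominal r satisfies e^r − 1 = 0.1434.
r = ln(1 + 0.1434) = ln(1.1434) = 0.134006 = 13.401%.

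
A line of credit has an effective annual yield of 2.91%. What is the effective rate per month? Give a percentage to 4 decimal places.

The per-month rate i satisfies (1 + i)^12 = 1 + 0.0291.
i = 1.0291^(1/12) − 1 = 0.0023932 = 0.2393%.

0.2393%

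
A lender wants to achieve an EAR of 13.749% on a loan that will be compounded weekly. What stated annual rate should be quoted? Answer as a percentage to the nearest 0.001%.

(1 + r/52)^52 − 1 = 0.13749, so 1 + r/52 = 1.13749^(1/52).
r/52 = 0.002480, so r = 0.128984 = 12.898%.

12.898%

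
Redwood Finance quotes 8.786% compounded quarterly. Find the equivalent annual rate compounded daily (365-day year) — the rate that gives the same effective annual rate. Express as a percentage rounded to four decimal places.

EAR = (1 + 0.08786/4)^4 − 1 = 0.090797.
Solve (1 + r/365)^365 = 1.090797: r/365 = 1.090797^(1/365) − 1 = 0.000238, so r = 0.086919 = 8.6919%.

8.6919%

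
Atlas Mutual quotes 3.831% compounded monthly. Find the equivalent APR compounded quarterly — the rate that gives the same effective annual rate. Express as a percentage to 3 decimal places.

3.843%

EAR = (1 + 0.03831/12)^12 − 1 = 0.038990.
Solve (1 + r/4)^4 = 1.038990: r/4 = 1.038990^(1/4) − 1 = 0.009608, so r = 0.038432 = 3.843%.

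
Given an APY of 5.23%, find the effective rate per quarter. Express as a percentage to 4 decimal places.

The per-quarter rate i satisfies (1 + i)^4 = 1 + 0.0523.
i = 1.0523^(1/4) − 1 = 0.0128261 = 1.2826%.

1.2826%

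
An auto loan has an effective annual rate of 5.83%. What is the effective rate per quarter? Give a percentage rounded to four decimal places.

1.4267%

The per-quarter rate i satisfies (1 + i)^4 = 1 + 0.0583.
i = 1.0583^(1/4) − 1 = 0.0142668 = 1.4267%.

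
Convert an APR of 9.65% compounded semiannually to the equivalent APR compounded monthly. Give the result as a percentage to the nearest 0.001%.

9.462%

EAR = (1 + 0.0965/2)^2 − 1 = 0.098828.
Solve (1 + r/12)^12 = 1.098828: r/12 = 1.098828^(1/12) − 1 = 0.007885, so r = 0.094615 = 9.462%.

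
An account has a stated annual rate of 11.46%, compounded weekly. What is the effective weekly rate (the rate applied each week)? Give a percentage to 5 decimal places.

With a nominal annual rate compounded weekly, the periodic rate is the nominal rate divided by 52.
i = 0.1146 / 52 = 0.0022038 = 0.22038%.

0.22038%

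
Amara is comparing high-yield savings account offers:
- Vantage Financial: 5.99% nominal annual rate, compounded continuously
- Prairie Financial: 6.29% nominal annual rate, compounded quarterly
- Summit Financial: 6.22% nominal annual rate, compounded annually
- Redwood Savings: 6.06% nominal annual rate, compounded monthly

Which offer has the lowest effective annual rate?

Vantage Financial: e^0.0599 − 1 = 6.173%
Prairie Financial: (1 + 0.0629/4)^4 − 1 = 6.440%
Summit Financial: compounded annually, EAR = 6.220%
Redwood Savings: (1 + 0.0606/12)^12 − 1 = 6.231%
The lowest effective annual rate is Vantage Financial at 6.173%.

Vantage Financial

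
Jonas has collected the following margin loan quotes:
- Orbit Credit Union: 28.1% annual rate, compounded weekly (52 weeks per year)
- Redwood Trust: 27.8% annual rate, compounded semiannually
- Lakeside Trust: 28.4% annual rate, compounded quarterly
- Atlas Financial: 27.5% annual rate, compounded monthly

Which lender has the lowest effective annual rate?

Redwood Trust

Orbit Credit Union: (1 + 0.281/52)^52 − 1 = 32.345%
Redwood Trust: (1 + 0.278/2)^2 − 1 = 29.732%
Lakeside Trust: (1 + 0.284/4)^4 − 1 = 31.570%
Atlas Financial: (1 + 0.275/12)^12 − 1 = 31.245%
The lowest effective annual rate is Redwood Trust at 29.732%.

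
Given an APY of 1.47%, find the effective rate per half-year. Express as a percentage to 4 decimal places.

The per-half-year rate i satisfies (1 + i)^2 = 1 + 0.0147.
i = 1.0147^(1/2) − 1 = 0.0073232 = 0.7323%.

0.7323%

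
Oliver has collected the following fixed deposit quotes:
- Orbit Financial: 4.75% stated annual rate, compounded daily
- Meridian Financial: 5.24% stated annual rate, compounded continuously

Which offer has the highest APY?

Orbit Financial: (1 + 0.0475/365)^365 − 1 = 4.864%
Meridian Financial: e^0.0524 − 1 = 5.380%
The highest effective annual rate is Meridian Financial at 5.380%.

Meridian Financial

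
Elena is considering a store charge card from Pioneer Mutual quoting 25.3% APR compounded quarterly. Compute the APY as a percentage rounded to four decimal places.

27.8032%

EAR = (1 + 0.253/4)^4 − 1.
= 1.278032 − 1 = 27.8032%.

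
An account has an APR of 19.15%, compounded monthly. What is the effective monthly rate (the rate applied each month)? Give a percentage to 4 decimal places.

1.5958%

With a nominal annual rate compounded monthly, the periodic rate is the nominal rate divided by 12.
i = 0.1915 / 12 = 0.0159583 = 1.5958%.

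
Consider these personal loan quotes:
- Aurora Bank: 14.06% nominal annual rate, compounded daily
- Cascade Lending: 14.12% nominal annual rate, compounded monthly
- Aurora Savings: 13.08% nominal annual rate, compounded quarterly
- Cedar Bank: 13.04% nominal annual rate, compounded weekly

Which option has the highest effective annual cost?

Aurora Bank: (1 + 0.1406/365)^365 − 1 = 15.093%
Cascade Lending: (1 + 0.1412/12)^12 − 1 = 15.071%
Aurora Savings: (1 + 0.1308/4)^4 − 1 = 13.736%
Cedar Bank: (1 + 0.1304/52)^52 − 1 = 13.910%
The highest effective annual rate is Aurora Bank at 15.093%.

Aurora Bank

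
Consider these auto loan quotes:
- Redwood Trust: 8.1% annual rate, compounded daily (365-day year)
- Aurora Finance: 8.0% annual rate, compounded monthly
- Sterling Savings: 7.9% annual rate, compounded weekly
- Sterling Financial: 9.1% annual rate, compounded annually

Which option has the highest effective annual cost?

Redwood Trust: (1 + 0.081/365)^365 − 1 = 8.436%
Aurora Finance: (1 + 0.080/12)^12 − 1 = 8.300%
Sterling Savings: (1 + 0.079/52)^52 − 1 = 8.214%
Sterling Financial: compounded annually, EAR = 9.100%
The highest effective annual rate is Sterling Financial at 9.100%.

Sterling Financial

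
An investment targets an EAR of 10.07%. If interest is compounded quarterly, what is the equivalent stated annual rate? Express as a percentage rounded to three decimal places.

(1 + r/4)^4 − 1 = 0.1007, so 1 + r/4 = 1.1007^(1/4).
r/4 = 0.024277, so r = 0.097106 = 9.711%.

9.711%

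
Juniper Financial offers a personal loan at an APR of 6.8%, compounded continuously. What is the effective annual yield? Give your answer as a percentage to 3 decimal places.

With continuous compounding, EAR = e^0.068 − 1.
e^0.068 = 1.070365, so EAR = 0.070365 = 7.037%.

7.037%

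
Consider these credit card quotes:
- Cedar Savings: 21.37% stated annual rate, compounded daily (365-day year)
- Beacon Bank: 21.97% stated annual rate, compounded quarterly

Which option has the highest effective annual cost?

Cedar Savings: (1 + 0.2137/365)^365 − 1 = 23.817%
Beacon Bank: (1 + 0.2197/4)^4 − 1 = 23.847%
The highest effective annual rate is Beacon Bank at 23.847%.

Beacon Bank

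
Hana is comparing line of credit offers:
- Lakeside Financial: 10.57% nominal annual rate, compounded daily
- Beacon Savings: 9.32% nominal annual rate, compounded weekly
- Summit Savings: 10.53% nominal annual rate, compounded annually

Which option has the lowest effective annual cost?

Beacon Savings

Lakeside Financial: (1 + 0.1057/365)^365 − 1 = 11.147%
Beacon Savings: (1 + 0.0932/52)^52 − 1 = 9.759%
Summit Savings: compounded annually, EAR = 10.530%
The lowest effective annual rate is Beacon Savings at 9.759%.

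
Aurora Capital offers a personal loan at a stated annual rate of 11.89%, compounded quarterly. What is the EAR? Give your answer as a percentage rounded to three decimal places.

EAR = (1 + 0.1189/4)^4 − 1.
= 1.124307 − 1 = 12.431%.

12.431%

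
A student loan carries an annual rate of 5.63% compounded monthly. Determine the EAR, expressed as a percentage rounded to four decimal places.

5.7776%

EAR = (1 + 0.0563/12)^12 − 1.
= (1 + 0.004692)^12 − 1 = 1.057776 − 1 = 5.7776%.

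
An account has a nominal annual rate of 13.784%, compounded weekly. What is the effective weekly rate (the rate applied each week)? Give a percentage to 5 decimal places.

0.26508%

With a nominal annual rate compounded weekly, the periodic rate is the nominal rate divided by 52.
i = 0.13784 / 52 = 0.0026508 = 0.26508%.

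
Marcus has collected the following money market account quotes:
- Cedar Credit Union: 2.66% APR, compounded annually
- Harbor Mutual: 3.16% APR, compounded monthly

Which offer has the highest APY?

Cedar Credit Union: compounded annually, EAR = 2.660%
Harbor Mutual: (1 + 0.0316/12)^12 − 1 = 3.206%
The highest effective annual rate is Harbor Mutual at 3.206%.

Harbor Mutual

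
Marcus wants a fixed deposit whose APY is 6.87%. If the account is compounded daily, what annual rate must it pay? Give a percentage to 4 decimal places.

(1 + r/365)^365 − 1 = 0.0687, so 1 + r/365 = 1.0687^(1/365).
r/365 = 0.000182, so r = 0.066449 = 6.6449%.

6.6449%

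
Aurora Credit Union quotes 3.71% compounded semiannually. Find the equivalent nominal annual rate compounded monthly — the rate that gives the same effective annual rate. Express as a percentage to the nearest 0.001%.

3.682%

EAR = (1 + 0.0371/2)^2 − 1 = 0.037444.
Solve (1 + r/12)^12 = 1.037444: r/12 = 1.037444^(1/12) − 1 = 0.003068, so r = 0.036816 = 3.682%.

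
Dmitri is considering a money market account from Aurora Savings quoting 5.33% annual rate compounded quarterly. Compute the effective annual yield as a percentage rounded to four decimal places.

EAR = (1 + 0.0533/4)^4 − 1.
= (1 + 0.013325)^4 − 1 = 1.054375 − 1 = 5.4375%.

5.4375%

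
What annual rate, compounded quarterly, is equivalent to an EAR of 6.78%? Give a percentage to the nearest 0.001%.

(1 + r/4)^4 − 1 = 0.0678, so 1 + r/4 = 1.0678^(1/4).
r/4 = 0.016535, so r = 0.066141 = 6.614%.

6.614%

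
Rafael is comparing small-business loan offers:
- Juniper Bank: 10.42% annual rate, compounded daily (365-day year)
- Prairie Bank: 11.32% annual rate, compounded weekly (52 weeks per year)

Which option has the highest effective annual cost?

Juniper Bank: (1 + 0.1042/365)^365 − 1 = 10.981%
Prairie Bank: (1 + 0.1132/52)^52 − 1 = 11.972%
The highest effective annual rate is Prairie Bank at 11.972%.

Prairie Bank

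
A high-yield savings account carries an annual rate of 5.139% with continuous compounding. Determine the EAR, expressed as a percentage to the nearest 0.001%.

With continuous compounding, EAR = e^0.05139 − 1.
e^0.05139 = 1.052733, so EAR = 0.052733 = 5.273%.

5.273%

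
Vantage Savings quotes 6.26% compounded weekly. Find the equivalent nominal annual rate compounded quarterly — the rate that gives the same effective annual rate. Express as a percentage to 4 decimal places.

EAR = (1 + 0.0626/52)^52 − 1 = 0.064561.
Solve (1 + r/4)^4 = 1.064561: r/4 = 1.064561^(1/4) − 1 = 0.015764, so r = 0.063054 = 6.3054%.

6.3054%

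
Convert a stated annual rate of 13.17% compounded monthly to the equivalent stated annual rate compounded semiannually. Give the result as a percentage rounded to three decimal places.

13.537%

EAR = (1 + 0.1317/12)^12 − 1 = 0.139948.
Solve (1 + r/2)^2 = 1.139948: r/2 = 1.139948^(1/2) − 1 = 0.067683, so r = 0.135367 = 13.537%.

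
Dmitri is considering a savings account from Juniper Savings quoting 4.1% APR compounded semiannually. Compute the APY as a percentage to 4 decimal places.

4.1420%

EAR = (1 + 0.041/2)^2 − 1.
= 1.041420 − 1 = 4.1420%.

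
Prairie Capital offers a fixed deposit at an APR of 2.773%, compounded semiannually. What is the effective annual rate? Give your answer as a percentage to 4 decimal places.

EAR = (1 + 0.02773/2)^2 − 1.
= (1 + 0.013865)^2 − 1 = 1.027922 − 1 = 2.7922%.

2.7922%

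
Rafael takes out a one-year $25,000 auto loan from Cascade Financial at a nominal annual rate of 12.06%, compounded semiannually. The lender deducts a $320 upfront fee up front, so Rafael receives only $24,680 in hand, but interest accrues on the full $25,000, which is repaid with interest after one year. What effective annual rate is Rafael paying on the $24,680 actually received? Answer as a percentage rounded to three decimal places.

13.881%

Amount owed after one year: 25,000 × (1 + 0.1206/2)^2 = 25,000 × 1.124236 = $28,105.90.
Effective rate on net proceeds: 28,105.90 / 24,680 − 1 = 0.138813 = 13.881%.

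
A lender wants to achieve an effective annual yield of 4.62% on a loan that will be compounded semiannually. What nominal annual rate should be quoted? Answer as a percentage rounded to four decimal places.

(1 + r/2)^2 − 1 = 0.0462, so 1 + r/2 = 1.0462^(1/2).
r/2 = 0.022839, so r = 0.045678 = 4.5678%.

4.5678%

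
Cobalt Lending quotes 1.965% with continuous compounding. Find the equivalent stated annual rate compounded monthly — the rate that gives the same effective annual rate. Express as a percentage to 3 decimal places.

1.967%

EAR under continuous compounding: e^0.01965 − 1 = 0.019844.
Solve (1 + r/12)^12 = 1.019844: r/12 = 1.019844^(1/12) − 1 = 0.001639, so r = 0.019666 = 1.967%.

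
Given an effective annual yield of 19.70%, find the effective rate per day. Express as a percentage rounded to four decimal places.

0.0493%

The per-day rate i satisfies (1 + i)^365 = 1 + 0.1970.
i = 1.1970^(1/365) − 1 = 0.0004928 = 0.0493%.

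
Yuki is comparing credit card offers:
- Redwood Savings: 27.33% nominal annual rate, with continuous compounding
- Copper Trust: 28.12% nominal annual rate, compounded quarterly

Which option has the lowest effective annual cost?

Copper Trust

Redwood Savings: e^0.2733 − 1 = 31.429%
Copper Trust: (1 + 0.2812/4)^4 − 1 = 31.227%
The lowest effective annual rate is Copper Trust at 31.227%.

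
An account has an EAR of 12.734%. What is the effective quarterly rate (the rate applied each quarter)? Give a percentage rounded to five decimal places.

3.04187%

The per-quarter rate i satisfies (1 + i)^4 = 1 + 0.12734.
i = 1.12734^(1/4) − 1 = 0.0304187 = 3.04187%.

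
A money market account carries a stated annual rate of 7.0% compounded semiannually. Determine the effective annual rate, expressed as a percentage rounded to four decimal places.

7.1225%

EAR = (1 + 0.070/2)^2 − 1.
= (1 + 0.035000)^2 − 1 = 1.071225 − 1 = 7.1225%.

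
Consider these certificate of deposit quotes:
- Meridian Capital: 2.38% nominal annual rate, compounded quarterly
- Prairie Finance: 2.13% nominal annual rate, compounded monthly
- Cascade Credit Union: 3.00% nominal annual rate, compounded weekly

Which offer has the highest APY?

Cascade Credit Union

Meridian Capital: (1 + 0.0238/4)^4 − 1 = 2.401%
Prairie Finance: (1 + 0.0213/12)^12 − 1 = 2.151%
Cascade Credit Union: (1 + 0.0300/52)^52 − 1 = 3.045%
The highest effective annual rate is Cascade Credit Union at 3.045%.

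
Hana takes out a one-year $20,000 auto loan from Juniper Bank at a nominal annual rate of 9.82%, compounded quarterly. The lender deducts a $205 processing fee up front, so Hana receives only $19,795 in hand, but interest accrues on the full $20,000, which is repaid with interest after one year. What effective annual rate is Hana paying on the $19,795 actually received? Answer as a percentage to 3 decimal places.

11.329%

Amount owed after one year: 20,000 × (1 + 0.0982/4)^4 = 20,000 × 1.101876 = $22,037.52.
Effective rate on net proceeds: 22,037.52 / 19,795 − 1 = 0.113287 = 11.329%.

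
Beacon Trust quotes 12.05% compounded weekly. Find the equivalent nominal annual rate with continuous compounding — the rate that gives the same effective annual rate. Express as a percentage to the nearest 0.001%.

12.036%

EAR = (1 + 0.1205/52)^52 − 1 = 0.127903.
Equivalent continuous rate: r = ln(1 + 0.127903) = 0.120361 = 12.036%.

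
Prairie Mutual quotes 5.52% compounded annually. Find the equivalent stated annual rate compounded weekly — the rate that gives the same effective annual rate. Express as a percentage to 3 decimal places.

Compounded annually, EAR = nominal = 0.055200.
Solve (1 + r/52)^52 = 1.055200: r/52 = 1.055200^(1/52) − 1 = 0.001034, so r = 0.053758 = 5.376%.

5.376%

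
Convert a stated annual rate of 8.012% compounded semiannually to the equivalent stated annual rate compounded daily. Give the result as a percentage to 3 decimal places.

7.857%

EAR = (1 + 0.08012/2)^2 − 1 = 0.081725.
Solve (1 + r/365)^365 = 1.081725: r/365 = 1.081725^(1/365) − 1 = 0.000215, so r = 0.078565 = 7.857%.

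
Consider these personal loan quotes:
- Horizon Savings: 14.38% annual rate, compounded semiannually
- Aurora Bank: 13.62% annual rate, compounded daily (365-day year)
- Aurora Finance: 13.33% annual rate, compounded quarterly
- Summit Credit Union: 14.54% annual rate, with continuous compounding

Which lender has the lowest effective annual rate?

Horizon Savings: (1 + 0.1438/2)^2 − 1 = 14.897%
Aurora Bank: (1 + 0.1362/365)^365 − 1 = 14.588%
Aurora Finance: (1 + 0.1333/4)^4 − 1 = 14.011%
Summit Credit Union: e^0.1454 − 1 = 15.650%
The lowest effective annual rate is Aurora Finance at 14.011%.

Aurora Finance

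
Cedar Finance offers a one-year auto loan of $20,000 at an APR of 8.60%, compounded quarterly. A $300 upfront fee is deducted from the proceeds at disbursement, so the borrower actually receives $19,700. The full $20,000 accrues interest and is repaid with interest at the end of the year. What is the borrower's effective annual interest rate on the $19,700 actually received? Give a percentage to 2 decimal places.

Amount owed after one year: 20,000 × (1 + 0.0860/4)^4 = 20,000 × 1.088813 = $21,776.27.
Effective rate on net proceeds: 21,776.27 / 19,700 − 1 = 0.105394 = 10.54%.

10.54%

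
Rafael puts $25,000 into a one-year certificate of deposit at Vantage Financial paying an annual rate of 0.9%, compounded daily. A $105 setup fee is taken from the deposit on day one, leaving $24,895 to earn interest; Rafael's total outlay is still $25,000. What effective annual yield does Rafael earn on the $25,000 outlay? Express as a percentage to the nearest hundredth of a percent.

0.48%

Value after one year: 24,895 × (1 + 0.009/365)^365 = 24,895 × 1.009041 = $25,120.06.
Effective yield on the $25,000 outlay: 25,120.06 / 25,000 − 1 = 0.004803 = 0.48%.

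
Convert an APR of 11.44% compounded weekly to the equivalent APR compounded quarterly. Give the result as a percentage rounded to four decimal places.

EAR = (1 + 0.1144/52)^52 − 1 = 0.121060.
Solve (1 + r/4)^4 = 1.121060: r/4 = 1.121060^(1/4) − 1 = 0.028981, so r = 0.115922 = 11.5922%.

11.5922%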